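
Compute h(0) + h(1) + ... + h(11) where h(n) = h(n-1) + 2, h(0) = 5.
Computing the sequence terms: 5, 7, 9, 11, 13, 15, 17, 19, 21, 23, 25, 27
Adding these values together:

192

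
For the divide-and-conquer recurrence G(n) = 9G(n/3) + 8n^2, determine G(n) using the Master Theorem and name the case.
Master Theorem template: G(n) = a·G(n/b) + f(n).
Here: a=9, b=3, f(n)=8n^2
Compute log_b(a) = log_3(9) = 2.
f(n) = 8n^2 = Θ(n^2). Case 2: G(n) = Θ(n^2 log n).

Case 2: G(n) = Θ(n^2 log n)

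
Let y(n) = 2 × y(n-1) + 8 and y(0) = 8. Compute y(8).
Computing step by step:
y(0) = 8
y(1) = 2 × 8 + 8 = 24
y(2) = 2 × 24 + 8 = 56
y(3) = 2 × 56 + 8 = 120
y(4) = 2 × 120 + 8 = 248
y(5) = 2 × 248 + 8 = 504
y(6) = 2 × 504 + 8 = 1016
y(7) = 2 × 1016 + 8 = 2040
y(8) = 2 × 2040 + 8 = 4088

4088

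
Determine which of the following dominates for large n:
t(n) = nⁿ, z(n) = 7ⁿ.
Comparing growth rates:
Growth-rate hierarchy: log n ≺ any polynomial ≺ any exponential cⁿ (c>1) ≺ n! ≺ nⁿ.
super-exponential nⁿ dominates exponential base 7 asymptotically.

t(n) grows faster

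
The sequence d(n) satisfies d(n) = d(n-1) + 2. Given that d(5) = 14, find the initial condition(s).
d(5) = d(0) + 5·2, so d(0) = 14 - 10 = 4.

d(0) = 4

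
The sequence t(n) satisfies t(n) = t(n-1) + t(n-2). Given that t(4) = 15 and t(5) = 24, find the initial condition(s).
Work backwards using t(k) = t(k+2) - t(k+1):
t(3) = t(5) - t(4) = 24 - 15 = 9
t(2) = t(4) - t(3) = 15 - 9 = 6
t(1) = t(3) - t(2) = 9 - 6 = 3
t(0) = t(2) - t(1) = 6 - 3 = 3

t(0) = 3, t(1) = 3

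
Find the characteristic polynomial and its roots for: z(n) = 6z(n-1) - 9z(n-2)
Substitute z(n) = rⁿ and divide through by rⁿ⁻²: r² - 6r + 9 = 0
Factor: (r - 3)² = 0, so r = 3 (double root).
General solution: z(n) = (A + Bn)·3ⁿ

Characteristic: r² - 6r + 9 = 0, Roots: r = 3 (double root)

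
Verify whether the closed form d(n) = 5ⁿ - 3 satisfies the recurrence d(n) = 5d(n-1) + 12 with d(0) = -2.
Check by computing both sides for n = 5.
From the recurrence with d(0) = -2:
  d(0) = -2, d(1) = 2, d(2) = 22, d(3) = 122, d(4) = 622, d(5) = 3122
  so the recurrence gives d(5) = 3122.
From the proposed closed form d(n) = 5ⁿ - 3:
  d(5) = 3122.
Both sides give 3122 at n = 5, and the initial condition(s) match, so the closed form is consistent.

Yes, the closed form is correct.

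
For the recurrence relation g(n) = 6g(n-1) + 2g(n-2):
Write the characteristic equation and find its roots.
Substitute g(n) = rⁿ and divide through by rⁿ⁻²: r² - 6r - 2 = 0
Discriminant: 6² + 4·2 = 44, not a perfect square, so by the quadratic formula r = (6 ± √44)/2.
General solution: g(n) = A·r₁ⁿ + B·r₂ⁿ where r₁,r₂ = (6 ± √44)/2

Characteristic: r² - 6r - 2 = 0, Roots: r = (6 ± √44)/2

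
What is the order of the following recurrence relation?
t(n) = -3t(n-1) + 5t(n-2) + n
The order is the largest lag k for which t(n-k) appears. Here the deepest term is t(n-2) (the n term is non-homogeneous and does not affect the order), so the order is 2.

Order 2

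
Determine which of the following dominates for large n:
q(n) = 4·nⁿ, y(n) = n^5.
Comparing growth rates:
Growth-rate hierarchy: log n ≺ any polynomial ≺ any exponential cⁿ (c>1) ≺ n! ≺ nⁿ.
super-exponential nⁿ dominates polynomial degree 5 asymptotically.

q(n) grows faster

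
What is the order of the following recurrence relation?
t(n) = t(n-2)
The order is the largest lag k for which t(n-k) appears. Here the deepest term is t(n-2), so the order is 2.

Order 2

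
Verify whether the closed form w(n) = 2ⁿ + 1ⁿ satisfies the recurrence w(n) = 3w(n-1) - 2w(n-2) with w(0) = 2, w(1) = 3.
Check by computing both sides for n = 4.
From the recurrence with w(0) = 2, w(1) = 3:
  w(0) = 2, w(1) = 3, w(2) = 5, w(3) = 9, w(4) = 17
  so the recurrence gives w(4) = 17.
From the proposed closed form w(n) = 2ⁿ + 1ⁿ:
  w(4) = 17.
Both sides give 17 at n = 4, and the initial condition(s) match, so the closed form is consistent.

Yes, the closed form is correct.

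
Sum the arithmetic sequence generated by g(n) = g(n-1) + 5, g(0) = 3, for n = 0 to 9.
Computing the sequence terms: 3, 8, 13, 18, 23, 28, 33, 38, 43, 48
Adding these values together:

255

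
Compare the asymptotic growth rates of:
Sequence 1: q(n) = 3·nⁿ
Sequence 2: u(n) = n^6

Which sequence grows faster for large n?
Comparing growth rates:
Growth-rate hierarchy: log n ≺ any polynomial ≺ any exponential cⁿ (c>1) ≺ n! ≺ nⁿ.
super-exponential nⁿ dominates polynomial degree 6 asymptotically.

q(n) grows faster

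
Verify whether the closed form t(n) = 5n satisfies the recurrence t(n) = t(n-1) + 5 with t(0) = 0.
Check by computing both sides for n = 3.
From the recurrence with t(0) = 0:
  t(0) = 0, t(1) = 5, t(2) = 10, t(3) = 15
  so the recurrence gives t(3) = 15.
From the proposed closed form t(n) = 5n:
  t(3) = 15.
Both sides give 15 at n = 3, and the initial condition(s) match, so the closed form is consistent.

Yes, the closed form is correct.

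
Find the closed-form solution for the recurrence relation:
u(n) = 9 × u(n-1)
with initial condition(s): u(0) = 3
Recurrence: u(n) = 9 × u(n-1), initial: u(0) = 3.
Each term is 9 times the previous, so this is geometric with ratio 9. After n steps: u(n) = u(0)·9ⁿ = 3·9ⁿ.

u(n) = 3·9ⁿ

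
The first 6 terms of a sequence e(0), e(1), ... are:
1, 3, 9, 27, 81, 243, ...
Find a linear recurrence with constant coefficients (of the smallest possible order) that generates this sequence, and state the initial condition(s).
Look for the lowest-order linear relation among consecutive terms.
Observation: each term is 3× the previous.
Check at n=2: 3·3 = 9. ✓

e(n) = 3 × e(n-1), e(0) = 1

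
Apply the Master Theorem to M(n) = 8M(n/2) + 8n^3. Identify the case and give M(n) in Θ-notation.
Master Theorem template: M(n) = a·M(n/b) + f(n).
Here: a=8, b=2, f(n)=8n^3
Compute log_b(a) = log_2(8) = 3.
f(n) = 8n^3 = Θ(n^3). Case 2: M(n) = Θ(n^3 log n).

Case 2: M(n) = Θ(n^3 log n)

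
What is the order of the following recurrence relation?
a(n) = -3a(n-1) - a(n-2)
The order is the largest lag k for which a(n-k) appears. Here the deepest term is a(n-2), so the order is 2.

Order 2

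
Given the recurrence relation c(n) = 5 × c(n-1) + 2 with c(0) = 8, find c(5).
Computing step by step:
c(0) = 8
c(1) = 5 × 8 + 2 = 42
c(2) = 5 × 42 + 2 = 212
c(3) = 5 × 212 + 2 = 1062
c(4) = 5 × 1062 + 2 = 5312
c(5) = 5 × 5312 + 2 = 26562

26562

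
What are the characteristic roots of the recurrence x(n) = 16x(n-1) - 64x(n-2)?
Substitute x(n) = rⁿ and divide through by rⁿ⁻²: r² - 16r + 64 = 0
Factor: (r - 8)² = 0, so r = 8 (double root).
General solution: x(n) = (A + Bn)·8ⁿ

Characteristic: r² - 16r + 64 = 0, Roots: r = 8 (double root)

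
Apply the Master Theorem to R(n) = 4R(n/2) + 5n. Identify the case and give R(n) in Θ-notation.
Master Theorem template: R(n) = a·R(n/b) + f(n).
Here: a=4, b=2, f(n)=5n
Compute log_b(a) = log_2(4) = 2.
f(n) = 5n = O(n^(2-ε)) with ε = 1. Case 1: R(n) = Θ(n^log_b(a)) = Θ(n^2).

Case 1: R(n) = Θ(n^2)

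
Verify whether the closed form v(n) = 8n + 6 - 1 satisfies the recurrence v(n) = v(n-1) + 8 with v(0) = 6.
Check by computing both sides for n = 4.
From the recurrence with v(0) = 6:
  v(0) = 6, v(1) = 14, v(2) = 22, v(3) = 30, v(4) = 38
  so the recurrence gives v(4) = 38.
From the proposed closed form v(n) = 8n + 6 - 1:
  v(4) = 37.
The recurrence gives 38 but the closed form gives 37, so the closed form does not satisfy the recurrence.

No, the closed form is incorrect.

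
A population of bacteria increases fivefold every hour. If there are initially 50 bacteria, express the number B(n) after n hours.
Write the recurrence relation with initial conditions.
Each hour multiplies the count by 5, so the count after n hours depends only on the count after n-1 hours: B(n) = 5 × B(n-1). The starting count gives B(0) = 50.
Unrolling n times gives the closed form B(n) = 50 × 5ⁿ.

B(n) = 5 × B(n-1), B(0) = 50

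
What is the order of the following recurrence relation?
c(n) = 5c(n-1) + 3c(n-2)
The order is the largest lag k for which c(n-k) appears. Here the deepest term is c(n-2), so the order is 2.

Order 2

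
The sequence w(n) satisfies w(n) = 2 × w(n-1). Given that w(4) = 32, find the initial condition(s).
In general w(n) = 2ⁿ · w(0). At n = 4: w(0) = w(4) / 2^4 = 32 / 16 = 2.

w(0) = 2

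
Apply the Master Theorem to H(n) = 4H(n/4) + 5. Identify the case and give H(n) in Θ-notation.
Master Theorem template: H(n) = a·H(n/b) + f(n).
Here: a=4, b=4, f(n)=5
Compute log_b(a) = log_4(4) = 1.
f(n) = 5 = O(n^(1-ε)) with ε = 1. Case 1: H(n) = Θ(n^log_b(a)) = Θ(n).

Case 1: H(n) = Θ(n)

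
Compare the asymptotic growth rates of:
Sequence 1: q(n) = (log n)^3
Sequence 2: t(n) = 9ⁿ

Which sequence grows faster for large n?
Comparing growth rates:
Growth-rate hierarchy: log n ≺ any polynomial ≺ any exponential cⁿ (c>1) ≺ n! ≺ nⁿ.
exponential base 9 dominates polylogarithmic (log n)^3 asymptotically.

t(n) grows faster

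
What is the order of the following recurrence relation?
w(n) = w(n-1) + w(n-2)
The order is the largest lag k for which w(n-k) appears. Here the deepest term is w(n-2), so the order is 2.

Order 2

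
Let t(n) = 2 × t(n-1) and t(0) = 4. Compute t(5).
Computing step by step:
t(0) = 4
t(1) = 2 × 4 = 8
t(2) = 2 × 8 = 16
t(3) = 2 × 16 = 32
t(4) = 2 × 32 = 64
t(5) = 2 × 64 = 128

128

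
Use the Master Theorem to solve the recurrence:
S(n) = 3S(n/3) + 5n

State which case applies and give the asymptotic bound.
Master Theorem template: S(n) = a·S(n/b) + f(n).
Here: a=3, b=3, f(n)=5n
Compute log_b(a) = log_3(3) = 1.
f(n) = 5n = Θ(n). Case 2: S(n) = Θ(n log n).

Case 2: S(n) = Θ(n log n)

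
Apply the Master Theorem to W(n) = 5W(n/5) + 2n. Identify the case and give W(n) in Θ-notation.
Master Theorem template: W(n) = a·W(n/b) + f(n).
Here: a=5, b=5, f(n)=2n
Compute log_b(a) = log_5(5) = 1.
f(n) = 2n = Θ(n). Case 2: W(n) = Θ(n log n).

Case 2: W(n) = Θ(n log n)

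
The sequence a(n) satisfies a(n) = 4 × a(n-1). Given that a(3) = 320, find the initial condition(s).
In general a(n) = 4ⁿ · a(0). At n = 3: a(0) = a(3) / 4^3 = 320 / 64 = 5.

a(0) = 5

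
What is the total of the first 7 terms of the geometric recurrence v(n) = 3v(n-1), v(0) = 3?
Computing the sequence terms: 3, 9, 27, 81, 243, 729, 2187
Adding these values together:

3279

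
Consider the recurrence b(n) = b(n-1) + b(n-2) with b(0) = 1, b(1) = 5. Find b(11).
Computing the sequence terms:
1, 5, 6, 11, 17, 28, 45, 73, 118, 191, 309, 500

500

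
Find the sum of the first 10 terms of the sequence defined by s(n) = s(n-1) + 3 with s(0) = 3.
Computing the sequence terms: 3, 6, 9, 12, 15, 18, 21, 24, 27, 30
Adding these values together:

165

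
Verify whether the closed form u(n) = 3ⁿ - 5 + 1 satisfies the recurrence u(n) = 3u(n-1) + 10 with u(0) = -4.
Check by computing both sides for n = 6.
From the recurrence with u(0) = -4:
  u(0) = -4, u(1) = -2, u(2) = 4, u(3) = 22, u(4) = 76, u(5) = 238, u(6) = 724
  so the recurrence gives u(6) = 724.
From the proposed closed form u(n) = 3ⁿ - 5 + 1:
  u(6) = 725.
The recurrence gives 724 but the closed form gives 725, so the closed form does not satisfy the recurrence.

No, the closed form is incorrect.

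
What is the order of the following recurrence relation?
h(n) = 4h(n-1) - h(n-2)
The order is the largest lag k for which h(n-k) appears. Here the deepest term is h(n-2), so the order is 2.

Order 2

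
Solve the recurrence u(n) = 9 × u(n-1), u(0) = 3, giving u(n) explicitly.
Recurrence: u(n) = 9 × u(n-1), initial: u(0) = 3.
Each term is 9 times the previous, so this is geometric with ratio 9. After n steps: u(n) = u(0)·9ⁿ = 3·9ⁿ.

u(n) = 3·9ⁿ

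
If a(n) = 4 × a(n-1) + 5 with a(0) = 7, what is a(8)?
Computing step by step:
a(0) = 7
a(1) = 4 × 7 + 5 = 33
a(2) = 4 × 33 + 5 = 137
a(3) = 4 × 137 + 5 = 553
a(4) = 4 × 553 + 5 = 2217
a(5) = 4 × 2217 + 5 = 8873
a(6) = 4 × 8873 + 5 = 35497
a(7) = 4 × 35497 + 5 = 141993
a(8) = 4 × 141993 + 5 = 567977

567977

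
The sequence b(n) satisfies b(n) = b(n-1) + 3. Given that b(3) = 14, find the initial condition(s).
b(3) = b(0) + 3·3, so b(0) = 14 - 9 = 5.

b(0) = 5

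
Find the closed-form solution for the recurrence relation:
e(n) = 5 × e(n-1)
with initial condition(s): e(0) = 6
Recurrence: e(n) = 5 × e(n-1), initial: e(0) = 6.
Each term is 5 times the previous, so this is geometric with ratio 5. After n steps: e(n) = e(0)·5ⁿ = 6·5ⁿ.

e(n) = 6·5ⁿ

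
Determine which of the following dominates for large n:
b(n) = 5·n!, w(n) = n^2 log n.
Comparing growth rates:
Growth-rate hierarchy: log n ≺ any polynomial ≺ any exponential cⁿ (c>1) ≺ n! ≺ nⁿ.
factorial dominates polynomial degree 2 (with log factor) asymptotically.

b(n) grows faster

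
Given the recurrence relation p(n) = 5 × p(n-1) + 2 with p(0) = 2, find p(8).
Computing step by step:
p(0) = 2
p(1) = 5 × 2 + 2 = 12
p(2) = 5 × 12 + 2 = 62
p(3) = 5 × 62 + 2 = 312
p(4) = 5 × 312 + 2 = 1562
p(5) = 5 × 1562 + 2 = 7812
p(6) = 5 × 7812 + 2 = 39062
p(7) = 5 × 39062 + 2 = 195312
p(8) = 5 × 195312 + 2 = 976562

976562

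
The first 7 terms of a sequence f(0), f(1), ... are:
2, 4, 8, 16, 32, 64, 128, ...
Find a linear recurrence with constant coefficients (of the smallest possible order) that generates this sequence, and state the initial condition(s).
Look for the lowest-order linear relation among consecutive terms.
Observation: each term is 2× the previous.
Check at n=2: 2·4 = 8. ✓

f(n) = 2 × f(n-1), f(0) = 2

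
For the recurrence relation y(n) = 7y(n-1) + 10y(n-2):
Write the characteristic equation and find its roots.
Substitute y(n) = rⁿ and divide through by rⁿ⁻²: r² - 7r - 10 = 0
Discriminant: 7² + 4·10 = 89, not a perfect square, so by the quadratic formula r = (7 ± √89)/2.
General solution: y(n) = A·r₁ⁿ + B·r₂ⁿ where r₁,r₂ = (7 ± √89)/2

Characteristic: r² - 7r - 10 = 0, Roots: r = (7 ± √89)/2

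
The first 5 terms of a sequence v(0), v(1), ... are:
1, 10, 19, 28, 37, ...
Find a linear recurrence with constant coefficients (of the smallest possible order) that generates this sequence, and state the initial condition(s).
Look for the lowest-order linear relation among consecutive terms.
Observation: consecutive differences are constant (= 9).
Check at n=2: 1·10 + 9 = 19. ✓

v(n) = v(n-1) + 9, v(0) = 1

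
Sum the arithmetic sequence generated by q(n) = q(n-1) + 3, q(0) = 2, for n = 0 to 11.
Computing the sequence terms: 2, 5, 8, 11, 14, 17, 20, 23, 26, 29, 32, 35
Adding these values together:

222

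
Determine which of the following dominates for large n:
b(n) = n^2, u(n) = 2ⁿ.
Comparing growth rates:
Growth-rate hierarchy: log n ≺ any polynomial ≺ any exponential cⁿ (c>1) ≺ n! ≺ nⁿ.
exponential base 2 dominates polynomial degree 2 asymptotically.

u(n) grows faster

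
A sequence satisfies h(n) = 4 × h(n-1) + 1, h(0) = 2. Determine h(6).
Computing step by step:
h(0) = 2
h(1) = 4 × 2 + 1 = 9
h(2) = 4 × 9 + 1 = 37
h(3) = 4 × 37 + 1 = 149
h(4) = 4 × 149 + 1 = 597
h(5) = 4 × 597 + 1 = 2389
h(6) = 4 × 2389 + 1 = 9557

9557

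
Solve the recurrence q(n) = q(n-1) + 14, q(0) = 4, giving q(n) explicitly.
Recurrence: q(n) = q(n-1) + 14, initial: q(0) = 4.
Each step adds 14, so q(n) = q(0) + 14n = 14n + 4.

q(n) = 14n + 4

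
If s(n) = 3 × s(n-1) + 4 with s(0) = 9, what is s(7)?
Computing step by step:
s(0) = 9
s(1) = 3 × 9 + 4 = 31
s(2) = 3 × 31 + 4 = 97
s(3) = 3 × 97 + 4 = 295
s(4) = 3 × 295 + 4 = 889
s(5) = 3 × 889 + 4 = 2671
s(6) = 3 × 2671 + 4 = 8017
s(7) = 3 × 8017 + 4 = 24055

24055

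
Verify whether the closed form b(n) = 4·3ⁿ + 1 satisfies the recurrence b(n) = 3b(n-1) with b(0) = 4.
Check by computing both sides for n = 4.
From the recurrence with b(0) = 4:
  b(0) = 4, b(1) = 12, b(2) = 36, b(3) = 108, b(4) = 324
  so the recurrence gives b(4) = 324.
From the proposed closed form b(n) = 4·3ⁿ + 1:
  b(4) = 325.
The recurrence gives 324 but the closed form gives 325, so the closed form does not satisfy the recurrence.

No, the closed form is incorrect.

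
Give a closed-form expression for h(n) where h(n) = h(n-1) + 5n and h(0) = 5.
Recurrence: h(n) = h(n-1) + 5n, initial: h(0) = 5.
Telescoping: h(n) = h(0) + 5·Σᵢ₌₁ⁿ i = 5 + 5·n(n+1)/2.

h(n) = 5·n(n+1)/2 + 5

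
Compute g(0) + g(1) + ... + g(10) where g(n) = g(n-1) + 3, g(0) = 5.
Computing the sequence terms: 5, 8, 11, 14, 17, 20, 23, 26, 29, 32, 35
Adding these values together:

220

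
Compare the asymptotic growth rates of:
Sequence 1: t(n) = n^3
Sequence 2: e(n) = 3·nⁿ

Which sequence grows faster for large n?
Comparing growth rates:
Growth-rate hierarchy: log n ≺ any polynomial ≺ any exponential cⁿ (c>1) ≺ n! ≺ nⁿ.
super-exponential nⁿ dominates polynomial degree 3 asymptotically.

e(n) grows faster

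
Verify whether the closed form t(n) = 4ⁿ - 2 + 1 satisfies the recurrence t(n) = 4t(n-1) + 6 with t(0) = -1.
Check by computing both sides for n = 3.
From the recurrence with t(0) = -1:
  t(0) = -1, t(1) = 2, t(2) = 14, t(3) = 62
  so the recurrence gives t(3) = 62.
From the proposed closed form t(n) = 4ⁿ - 2 + 1:
  t(3) = 63.
The recurrence gives 62 but the closed form gives 63, so the closed form does not satisfy the recurrence.

No, the closed form is incorrect.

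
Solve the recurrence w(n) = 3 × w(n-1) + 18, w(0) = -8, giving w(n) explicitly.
Recurrence: w(n) = 3 × w(n-1) + 18, initial: w(0) = -8.
Try w(n) = A·3ⁿ + C. Substituting: A·3ⁿ + C = 3(A·3ⁿ⁻¹ + C) + 18 = A·3ⁿ + 3C + 18, so C = 3C + 18, giving C = -9. Then w(0) = A - 9 = -8 gives A = 1.

w(n) = 3ⁿ - 9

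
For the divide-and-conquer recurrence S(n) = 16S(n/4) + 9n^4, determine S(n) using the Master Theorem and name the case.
Master Theorem template: S(n) = a·S(n/b) + f(n).
Here: a=16, b=4, f(n)=9n^4
Compute log_b(a) = log_4(16) = 2.
f(n) = 9n^4 = Ω(n^(2+ε)) with ε = 2, and the regularity condition holds (a·f(n/b) = (a/b^4)·f(n) with a/b^4 = 4^-2 < 1). Case 3: S(n) = Θ(f(n)) = Θ(n^4).

Case 3: S(n) = Θ(n^4)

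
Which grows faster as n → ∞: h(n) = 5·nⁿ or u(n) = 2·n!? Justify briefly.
Comparing growth rates:
Growth-rate hierarchy: log n ≺ any polynomial ≺ any exponential cⁿ (c>1) ≺ n! ≺ nⁿ.
super-exponential nⁿ dominates factorial asymptotically.

h(n) grows faster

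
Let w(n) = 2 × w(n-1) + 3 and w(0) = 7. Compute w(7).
Computing step by step:
w(0) = 7
w(1) = 2 × 7 + 3 = 17
w(2) = 2 × 17 + 3 = 37
w(3) = 2 × 37 + 3 = 77
w(4) = 2 × 77 + 3 = 157
w(5) = 2 × 157 + 3 = 317
w(6) = 2 × 317 + 3 = 637
w(7) = 2 × 637 + 3 = 1277

1277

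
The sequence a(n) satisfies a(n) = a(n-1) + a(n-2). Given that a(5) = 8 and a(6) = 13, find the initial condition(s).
Work backwards using a(k) = a(k+2) - a(k+1):
a(4) = a(6) - a(5) = 13 - 8 = 5
a(3) = a(5) - a(4) = 8 - 5 = 3
a(2) = a(4) - a(3) = 5 - 3 = 2
a(1) = a(3) - a(2) = 3 - 2 = 1
a(0) = a(2) - a(1) = 2 - 1 = 1

a(0) = 1, a(1) = 1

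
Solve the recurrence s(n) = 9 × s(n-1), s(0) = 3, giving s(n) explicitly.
Recurrence: s(n) = 9 × s(n-1), initial: s(0) = 3.
Each term is 9 times the previous, so this is geometric with ratio 9. After n steps: s(n) = s(0)·9ⁿ = 3·9ⁿ.

s(n) = 3·9ⁿ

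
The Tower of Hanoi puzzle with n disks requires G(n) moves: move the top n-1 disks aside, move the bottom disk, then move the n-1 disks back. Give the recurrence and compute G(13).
Moving n disks = move the top n-1 disks aside (G(n-1) moves) + move the largest disk (1 move) + move the n-1 disks back on top (G(n-1) moves), so G(n) = 2G(n-1) + 1, with G(1) = 1 (a single disk takes one move).
First terms: 1, 3, 7, 15, 31, 63, … — each is one less than a power of 2. Indeed G(n) + 1 = 2(G(n-1) + 1) with G(1) + 1 = 2, so G(n) + 1 = 2ⁿ and G(n) = 2ⁿ - 1.
Hence G(13) = 2^13 - 1 = 8192 - 1 = 8191.

G(n) = 2G(n-1) + 1, G(1) = 1; G(13) = 8191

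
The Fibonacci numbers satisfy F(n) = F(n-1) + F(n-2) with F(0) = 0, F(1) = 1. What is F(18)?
Computing the sequence terms:
0, 1, 1, 2, 3, 5, 8, 13, 21, 34, 55, 89, 144, 233, 377, 610, 987, 1597, 2584

2584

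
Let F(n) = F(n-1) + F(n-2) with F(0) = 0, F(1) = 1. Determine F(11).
Computing the sequence terms:
0, 1, 1, 2, 3, 5, 8, 13, 21, 34, 55, 89

89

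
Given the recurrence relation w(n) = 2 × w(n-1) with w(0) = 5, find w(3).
Computing step by step:
w(0) = 5
w(1) = 2 × 5 = 10
w(2) = 2 × 10 = 20
w(3) = 2 × 20 = 40

40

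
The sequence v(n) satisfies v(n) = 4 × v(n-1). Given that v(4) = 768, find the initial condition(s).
In general v(n) = 4ⁿ · v(0). At n = 4: v(0) = v(4) / 4^4 = 768 / 256 = 3.

v(0) = 3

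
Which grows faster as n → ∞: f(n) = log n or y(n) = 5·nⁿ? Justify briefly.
Comparing growth rates:
Growth-rate hierarchy: log n ≺ any polynomial ≺ any exponential cⁿ (c>1) ≺ n! ≺ nⁿ.
super-exponential nⁿ dominates logarithmic asymptotically.

y(n) grows faster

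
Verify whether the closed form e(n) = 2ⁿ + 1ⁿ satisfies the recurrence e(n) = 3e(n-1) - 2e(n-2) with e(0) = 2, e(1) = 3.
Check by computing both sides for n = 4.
From the recurrence with e(0) = 2, e(1) = 3:
  e(0) = 2, e(1) = 3, e(2) = 5, e(3) = 9, e(4) = 17
  so the recurrence gives e(4) = 17.
From the proposed closed form e(n) = 2ⁿ + 1ⁿ:
  e(4) = 17.
Both sides give 17 at n = 4, and the initial condition(s) match, so the closed form is consistent.

Yes, the closed form is correct.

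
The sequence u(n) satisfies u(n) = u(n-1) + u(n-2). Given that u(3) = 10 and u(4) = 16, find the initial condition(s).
Work backwards using u(k) = u(k+2) - u(k+1):
u(2) = u(4) - u(3) = 16 - 10 = 6
u(1) = u(3) - u(2) = 10 - 6 = 4
u(0) = u(2) - u(1) = 6 - 4 = 2

u(0) = 2, u(1) = 4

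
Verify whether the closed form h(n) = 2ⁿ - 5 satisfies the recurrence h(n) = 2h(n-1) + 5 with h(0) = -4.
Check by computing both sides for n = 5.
From the recurrence with h(0) = -4:
  h(0) = -4, h(1) = -3, h(2) = -1, h(3) = 3, h(4) = 11, h(5) = 27
  so the recurrence gives h(5) = 27.
From the proposed closed form h(n) = 2ⁿ - 5:
  h(5) = 27.
Both sides give 27 at n = 5, and the initial condition(s) match, so the closed form is consistent.

Yes, the closed form is correct.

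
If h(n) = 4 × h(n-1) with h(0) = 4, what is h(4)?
Computing step by step:
h(0) = 4
h(1) = 4 × 4 = 16
h(2) = 4 × 16 = 64
h(3) = 4 × 64 = 256
h(4) = 4 × 256 = 1024

1024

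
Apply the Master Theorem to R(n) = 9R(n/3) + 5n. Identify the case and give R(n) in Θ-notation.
Master Theorem template: R(n) = a·R(n/b) + f(n).
Here: a=9, b=3, f(n)=5n
Compute log_b(a) = log_3(9) = 2.
f(n) = 5n = O(n^(2-ε)) with ε = 1. Case 1: R(n) = Θ(n^log_b(a)) = Θ(n^2).

Case 1: R(n) = Θ(n^2)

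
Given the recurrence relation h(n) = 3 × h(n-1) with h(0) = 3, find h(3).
Computing step by step:
h(0) = 3
h(1) = 3 × 3 = 9
h(2) = 3 × 9 = 27
h(3) = 3 × 27 = 81

81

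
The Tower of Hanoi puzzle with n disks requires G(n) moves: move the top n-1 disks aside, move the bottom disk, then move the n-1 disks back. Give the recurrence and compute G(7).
Moving n disks = move the top n-1 disks aside (G(n-1) moves) + move the largest disk (1 move) + move the n-1 disks back on top (G(n-1) moves), so G(n) = 2G(n-1) + 1, with G(1) = 1 (a single disk takes one move).
First terms: 1, 3, 7, 15, 31, 63, … — each is one less than a power of 2. Indeed G(n) + 1 = 2(G(n-1) + 1) with G(1) + 1 = 2, so G(n) + 1 = 2ⁿ and G(n) = 2ⁿ - 1.
Hence G(7) = 2^7 - 1 = 128 - 1 = 127.

G(n) = 2G(n-1) + 1, G(1) = 1; G(7) = 127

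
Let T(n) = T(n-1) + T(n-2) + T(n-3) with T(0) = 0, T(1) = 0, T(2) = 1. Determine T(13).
Computing the sequence terms:
0, 0, 1, 1, 2, 4, 7, 13, 24, 44, 81, 149, 274, 504

504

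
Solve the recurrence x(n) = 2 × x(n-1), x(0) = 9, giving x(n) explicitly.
Recurrence: x(n) = 2 × x(n-1), initial: x(0) = 9.
Each term is 2 times the previous, so this is geometric with ratio 2. After n steps: x(n) = x(0)·2ⁿ = 9·2ⁿ.

x(n) = 9·2ⁿ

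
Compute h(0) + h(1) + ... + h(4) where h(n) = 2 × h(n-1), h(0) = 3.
Computing the sequence terms: 3, 6, 12, 24, 48
Adding these values together:

93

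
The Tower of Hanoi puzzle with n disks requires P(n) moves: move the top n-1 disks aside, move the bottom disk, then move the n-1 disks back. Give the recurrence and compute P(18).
Moving n disks = move the top n-1 disks aside (P(n-1) moves) + move the largest disk (1 move) + move the n-1 disks back on top (P(n-1) moves), so P(n) = 2P(n-1) + 1, with P(1) = 1 (a single disk takes one move).
First terms: 1, 3, 7, 15, 31, 63, … — each is one less than a power of 2. Indeed P(n) + 1 = 2(P(n-1) + 1) with P(1) + 1 = 2, so P(n) + 1 = 2ⁿ and P(n) = 2ⁿ - 1.
Hence P(18) = 2^18 - 1 = 262144 - 1 = 262143.

P(n) = 2P(n-1) + 1, P(1) = 1; P(18) = 262143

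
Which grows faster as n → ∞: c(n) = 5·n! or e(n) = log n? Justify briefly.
Comparing growth rates:
Growth-rate hierarchy: log n ≺ any polynomial ≺ any exponential cⁿ (c>1) ≺ n! ≺ nⁿ.
factorial dominates logarithmic asymptotically.

c(n) grows faster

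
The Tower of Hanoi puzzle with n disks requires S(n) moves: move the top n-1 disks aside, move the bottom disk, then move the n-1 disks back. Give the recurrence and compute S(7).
Moving n disks = move the top n-1 disks aside (S(n-1) moves) + move the largest disk (1 move) + move the n-1 disks back on top (S(n-1) moves), so S(n) = 2S(n-1) + 1, with S(1) = 1 (a single disk takes one move).
First terms: 1, 3, 7, 15, 31, 63, … — each is one less than a power of 2. Indeed S(n) + 1 = 2(S(n-1) + 1) with S(1) + 1 = 2, so S(n) + 1 = 2ⁿ and S(n) = 2ⁿ - 1.
Hence S(7) = 2^7 - 1 = 128 - 1 = 127.

S(n) = 2S(n-1) + 1, S(1) = 1; S(7) = 127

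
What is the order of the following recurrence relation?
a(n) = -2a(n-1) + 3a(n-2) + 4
The order is the largest lag k for which a(n-k) appears. Here the deepest term is a(n-2) (the 4 term is non-homogeneous and does not affect the order), so the order is 2.

Order 2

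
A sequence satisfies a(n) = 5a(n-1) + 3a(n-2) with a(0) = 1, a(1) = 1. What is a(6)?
Computing the sequence terms:
1, 1, 8, 43, 239, 1324, 7337

7337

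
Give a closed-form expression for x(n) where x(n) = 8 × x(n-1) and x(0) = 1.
Recurrence: x(n) = 8 × x(n-1), initial: x(0) = 1.
Each term is 8 times the previous, so this is geometric with ratio 8. After n steps: x(n) = x(0)·8ⁿ = 8ⁿ.

x(n) = 8ⁿ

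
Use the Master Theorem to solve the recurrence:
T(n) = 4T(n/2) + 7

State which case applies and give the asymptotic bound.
Master Theorem template: T(n) = a·T(n/b) + f(n).
Here: a=4, b=2, f(n)=7
Compute log_b(a) = log_2(4) = 2.
f(n) = 7 = O(n^(2-ε)) with ε = 2. Case 1: T(n) = Θ(n^log_b(a)) = Θ(n^2).

Case 1: T(n) = Θ(n^2)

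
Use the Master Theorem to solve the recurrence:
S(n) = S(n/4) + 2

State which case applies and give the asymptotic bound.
Master Theorem template: S(n) = a·S(n/b) + f(n).
Here: a=1, b=4, f(n)=2
Compute log_b(a) = log_4(1) = 0.
f(n) = 2 = Θ(1). Case 2: S(n) = Θ(log n).

Case 2: S(n) = Θ(log n)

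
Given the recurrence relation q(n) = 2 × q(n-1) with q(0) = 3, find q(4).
Computing step by step:
q(0) = 3
q(1) = 2 × 3 = 6
q(2) = 2 × 6 = 12
q(3) = 2 × 12 = 24
q(4) = 2 × 24 = 48

48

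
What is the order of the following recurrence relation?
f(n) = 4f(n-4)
The order is the largest lag k for which f(n-k) appears. Here the deepest term is f(n-4), so the order is 4.

Order 4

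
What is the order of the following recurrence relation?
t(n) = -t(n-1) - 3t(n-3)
The order is the largest lag k for which t(n-k) appears. Here the deepest term is t(n-3), so the order is 3.

Order 3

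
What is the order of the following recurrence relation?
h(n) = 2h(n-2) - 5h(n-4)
The order is the largest lag k for which h(n-k) appears. Here the deepest term is h(n-4), so the order is 4.

Order 4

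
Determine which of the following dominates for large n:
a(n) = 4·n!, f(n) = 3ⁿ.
Comparing growth rates:
Growth-rate hierarchy: log n ≺ any polynomial ≺ any exponential cⁿ (c>1) ≺ n! ≺ nⁿ.
factorial dominates exponential base 3 asymptotically.

a(n) grows faster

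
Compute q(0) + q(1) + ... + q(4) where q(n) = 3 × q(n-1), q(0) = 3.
Computing the sequence terms: 3, 9, 27, 81, 243
Adding these values together:

363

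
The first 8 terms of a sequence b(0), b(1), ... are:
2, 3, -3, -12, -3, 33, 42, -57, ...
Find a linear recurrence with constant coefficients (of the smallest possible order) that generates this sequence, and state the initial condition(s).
Look for the lowest-order linear relation among consecutive terms.
Observation: b(n) - 1·b(n-1) - (-3)·b(n-2) = 0 holds for the shown terms, and no order-1 relation b(n) = α·b(n-1) + β fits.
Check at n=3: 1·-3 + (-3)·3 = -12. ✓

b(n) = b(n-1) - 3b(n-2), b(0) = 2, b(1) = 3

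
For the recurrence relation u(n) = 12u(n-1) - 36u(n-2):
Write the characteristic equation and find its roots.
Substitute u(n) = rⁿ and divide through by rⁿ⁻²: r² - 12r + 36 = 0
Factor: (r - 6)² = 0, so r = 6 (double root).
General solution: u(n) = (A + Bn)·6ⁿ

Characteristic: r² - 12r + 36 = 0, Roots: r = 6 (double root)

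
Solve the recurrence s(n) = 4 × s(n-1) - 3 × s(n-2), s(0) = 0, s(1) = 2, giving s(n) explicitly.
Recurrence: s(n) = 4 × s(n-1) - 3 × s(n-2), initial: s(0) = 0, s(1) = 2.
Characteristic equation: r² - 4r + 3 = 0, which factors as (r - 3)(r - 1) = 0, so r = 3, 1. General solution s(n) = A·3ⁿ + B·1ⁿ. From s(0) = 0: A + B = 0. From s(1) = 2: 3A + 1B = 2. Solving gives A = 1, B = -1.

s(n) = 3ⁿ - 1ⁿ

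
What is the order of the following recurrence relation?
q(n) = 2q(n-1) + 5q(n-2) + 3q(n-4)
The order is the largest lag k for which q(n-k) appears. Here the deepest term is q(n-4), so the order is 4.

Order 4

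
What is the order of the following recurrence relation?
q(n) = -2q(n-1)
The order is the largest lag k for which q(n-k) appears. Here the deepest term is q(n-1), so the order is 1.

Order 1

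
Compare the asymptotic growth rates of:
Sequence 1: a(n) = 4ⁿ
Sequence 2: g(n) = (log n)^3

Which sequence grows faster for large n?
Comparing growth rates:
Growth-rate hierarchy: log n ≺ any polynomial ≺ any exponential cⁿ (c>1) ≺ n! ≺ nⁿ.
exponential base 4 dominates polylogarithmic (log n)^3 asymptotically.

a(n) grows faster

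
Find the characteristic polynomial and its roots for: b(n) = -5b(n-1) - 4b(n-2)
Substitute b(n) = rⁿ and divide through by rⁿ⁻²: r² + 5r + 4 = 0
Factor: (r + 4)(r + 1) = 0, so r = -4, -1.
General solution: b(n) = A·(-4)ⁿ + B·(-1)ⁿ

Characteristic: r² + 5r + 4 = 0, Roots: r = -4, -1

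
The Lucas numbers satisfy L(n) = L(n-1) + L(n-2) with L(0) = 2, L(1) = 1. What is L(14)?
Computing the sequence terms:
2, 1, 3, 4, 7, 11, 18, 29, 47, 76, 123, 199, 322, 521, 843

843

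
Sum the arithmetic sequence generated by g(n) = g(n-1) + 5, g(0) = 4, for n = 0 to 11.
Computing the sequence terms: 4, 9, 14, 19, 24, 29, 34, 39, 44, 49, 54, 59
Adding these values together:

378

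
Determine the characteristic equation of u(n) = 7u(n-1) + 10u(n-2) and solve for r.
Substitute u(n) = rⁿ and divide through by rⁿ⁻²: r² - 7r - 10 = 0
Discriminant: 7² + 4·10 = 89, not a perfect square, so by the quadratic formula r = (7 ± √89)/2.
General solution: u(n) = A·r₁ⁿ + B·r₂ⁿ where r₁,r₂ = (7 ± √89)/2

Characteristic: r² - 7r - 10 = 0, Roots: r = (7 ± √89)/2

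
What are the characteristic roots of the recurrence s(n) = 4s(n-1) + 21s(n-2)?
Substitute s(n) = rⁿ and divide through by rⁿ⁻²: r² - 4r - 21 = 0
Factor: (r + 3)(r - 7) = 0, so r = -3, 7.
General solution: s(n) = A·(-3)ⁿ + B·7ⁿ

Characteristic: r² - 4r - 21 = 0, Roots: r = -3, 7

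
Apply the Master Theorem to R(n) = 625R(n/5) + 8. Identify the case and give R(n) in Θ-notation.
Master Theorem template: R(n) = a·R(n/b) + f(n).
Here: a=625, b=5, f(n)=8
Compute log_b(a) = log_5(625) = 4.
f(n) = 8 = O(n^(4-ε)) with ε = 4. Case 1: R(n) = Θ(n^log_b(a)) = Θ(n^4).

Case 1: R(n) = Θ(n^4)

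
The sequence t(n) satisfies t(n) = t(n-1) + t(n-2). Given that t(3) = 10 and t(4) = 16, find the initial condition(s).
Work backwards using t(k) = t(k+2) - t(k+1):
t(2) = t(4) - t(3) = 16 - 10 = 6
t(1) = t(3) - t(2) = 10 - 6 = 4
t(0) = t(2) - t(1) = 6 - 4 = 2

t(0) = 2, t(1) = 4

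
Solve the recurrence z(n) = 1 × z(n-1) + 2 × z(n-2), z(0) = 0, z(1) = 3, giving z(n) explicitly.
Recurrence: z(n) = 1 × z(n-1) + 2 × z(n-2), initial: z(0) = 0, z(1) = 3.
Characteristic equation: r² - 1r - 2 = 0, which factors as (r - 2)(r + 1) = 0, so r = 2, -1. General solution z(n) = A·2ⁿ + B·(-1)ⁿ. From z(0) = 0: A + B = 0. From z(1) = 3: 2A - 1B = 3. Solving gives A = 1, B = -1.

z(n) = 2ⁿ - (-1)ⁿ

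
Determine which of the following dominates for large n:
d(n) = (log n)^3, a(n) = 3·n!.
Comparing growth rates:
Growth-rate hierarchy: log n ≺ any polynomial ≺ any exponential cⁿ (c>1) ≺ n! ≺ nⁿ.
factorial dominates polylogarithmic (log n)^3 asymptotically.

a(n) grows faster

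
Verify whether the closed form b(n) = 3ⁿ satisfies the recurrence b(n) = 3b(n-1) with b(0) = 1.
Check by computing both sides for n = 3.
From the recurrence with b(0) = 1:
  b(0) = 1, b(1) = 3, b(2) = 9, b(3) = 27
  so the recurrence gives b(3) = 27.
From the proposed closed form b(n) = 3ⁿ:
  b(3) = 27.
Both sides give 27 at n = 3, and the initial condition(s) match, so the closed form is consistent.

Yes, the closed form is correct.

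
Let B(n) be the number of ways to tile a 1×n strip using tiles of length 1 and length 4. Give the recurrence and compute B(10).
Condition on the last tile: it has length 1 (leaving a 1×(n-1) strip) or length 4 (leaving a 1×(n-4) strip), so B(n) = B(n-1) + B(n-4) (order-4 linear recurrence).
For 0 ≤ i < 4 only unit tiles fit, so B(i) = 1.
Iterating the recurrence: B(4) = 2, B(5) = 3, B(6) = 4, B(7) = 5, B(8) = 7, B(9) = 10, B(10) = 14.

B(n) = B(n-1) + B(n-4), with B(i) = 1 for 0 ≤ i < 4; B(10) = 14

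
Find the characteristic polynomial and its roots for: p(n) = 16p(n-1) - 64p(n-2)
Substitute p(n) = rⁿ and divide through by rⁿ⁻²: r² - 16r + 64 = 0
Factor: (r - 8)² = 0, so r = 8 (double root).
General solution: p(n) = (A + Bn)·8ⁿ

Characteristic: r² - 16r + 64 = 0, Roots: r = 8 (double root)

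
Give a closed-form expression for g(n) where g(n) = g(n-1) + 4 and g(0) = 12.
Recurrence: g(n) = g(n-1) + 4, initial: g(0) = 12.
Each step adds 4, so g(n) = g(0) + 4n = 4n + 12.

g(n) = 4n + 12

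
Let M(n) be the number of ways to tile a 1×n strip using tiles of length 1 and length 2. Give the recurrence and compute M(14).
Condition on the last tile: it has length 1 (leaving a 1×(n-1) strip) or length 2 (leaving a 1×(n-2) strip), so M(n) = M(n-1) + M(n-2) (order-2 linear recurrence).
For 0 ≤ i < 2 only unit tiles fit, so M(i) = 1.
Iterating the recurrence: M(2) = 2, M(3) = 3, M(4) = 5, M(5) = 8, M(6) = 13, M(7) = 21, M(8) = 34, M(9) = 55, M(10) = 89, M(11) = 144, M(12) = 233, M(13) = 377, M(14) = 610.

M(n) = M(n-1) + M(n-2), with M(i) = 1 for 0 ≤ i < 2; M(14) = 610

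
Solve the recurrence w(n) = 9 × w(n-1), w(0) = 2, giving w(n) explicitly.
Recurrence: w(n) = 9 × w(n-1), initial: w(0) = 2.
Each term is 9 times the previous, so this is geometric with ratio 9. After n steps: w(n) = w(0)·9ⁿ = 2·9ⁿ.

w(n) = 2·9ⁿ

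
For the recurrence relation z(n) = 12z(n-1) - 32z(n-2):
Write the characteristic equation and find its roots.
Substitute z(n) = rⁿ and divide through by rⁿ⁻²: r² - 12r + 32 = 0
Factor: (r - 4)(r - 8) = 0, so r = 4, 8.
General solution: z(n) = A·4ⁿ + B·8ⁿ

Characteristic: r² - 12r + 32 = 0, Roots: r = 4, 8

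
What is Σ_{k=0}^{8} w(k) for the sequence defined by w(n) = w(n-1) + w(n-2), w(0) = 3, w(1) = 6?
Computing the sequence terms: 3, 6, 9, 15, 24, 39, 63, 102, 165
Adding these values together:

426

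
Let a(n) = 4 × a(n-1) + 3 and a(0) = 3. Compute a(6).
Computing step by step:
a(0) = 3
a(1) = 4 × 3 + 3 = 15
a(2) = 4 × 15 + 3 = 63
a(3) = 4 × 63 + 3 = 255
a(4) = 4 × 255 + 3 = 1023
a(5) = 4 × 1023 + 3 = 4095
a(6) = 4 × 4095 + 3 = 16383

16383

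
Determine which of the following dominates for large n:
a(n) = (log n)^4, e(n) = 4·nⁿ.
Comparing growth rates:
Growth-rate hierarchy: log n ≺ any polynomial ≺ any exponential cⁿ (c>1) ≺ n! ≺ nⁿ.
super-exponential nⁿ dominates polylogarithmic (log n)^4 asymptotically.

e(n) grows faster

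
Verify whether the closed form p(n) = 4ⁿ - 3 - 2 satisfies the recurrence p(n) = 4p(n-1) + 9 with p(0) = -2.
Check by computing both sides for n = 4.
From the recurrence with p(0) = -2:
  p(0) = -2, p(1) = 1, p(2) = 13, p(3) = 61, p(4) = 253
  so the recurrence gives p(4) = 253.
From the proposed closed form p(n) = 4ⁿ - 3 - 2:
  p(4) = 251.
The recurrence gives 253 but the closed form gives 251, so the closed form does not satisfy the recurrence.

No, the closed form is incorrect.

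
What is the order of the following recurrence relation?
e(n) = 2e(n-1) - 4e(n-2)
The order is the largest lag k for which e(n-k) appears. Here the deepest term is e(n-2), so the order is 2.

Order 2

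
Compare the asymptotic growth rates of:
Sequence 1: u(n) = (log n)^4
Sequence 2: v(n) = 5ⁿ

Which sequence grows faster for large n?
Comparing growth rates:
Growth-rate hierarchy: log n ≺ any polynomial ≺ any exponential cⁿ (c>1) ≺ n! ≺ nⁿ.
exponential base 5 dominates polylogarithmic (log n)^4 asymptotically.

v(n) grows faster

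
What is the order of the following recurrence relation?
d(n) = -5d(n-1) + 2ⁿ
The order is the largest lag k for which d(n-k) appears. Here the deepest term is d(n-1) (the 2ⁿ term is non-homogeneous and does not affect the order), so the order is 1.

Order 1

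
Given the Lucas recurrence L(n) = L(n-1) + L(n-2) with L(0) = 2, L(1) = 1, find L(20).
Computing the sequence terms:
2, 1, 3, 4, 7, 11, 18, 29, 47, 76, 123, 199, 322, 521, 843, 1364, 2207, 3571, 5778, 9349, 15127

15127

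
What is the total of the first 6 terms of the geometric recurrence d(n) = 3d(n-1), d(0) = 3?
Computing the sequence terms: 3, 9, 27, 81, 243, 729
Adding these values together:

1092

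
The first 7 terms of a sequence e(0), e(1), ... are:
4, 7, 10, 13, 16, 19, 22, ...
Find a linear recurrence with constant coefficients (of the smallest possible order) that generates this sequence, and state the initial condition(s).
Look for the lowest-order linear relation among consecutive terms.
Observation: consecutive differences are constant (= 3).
Check at n=2: 1·7 + 3 = 10. ✓

e(n) = e(n-1) + 3, e(0) = 4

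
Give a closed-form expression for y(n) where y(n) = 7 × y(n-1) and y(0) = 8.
Recurrence: y(n) = 7 × y(n-1), initial: y(0) = 8.
Each term is 7 times the previous, so this is geometric with ratio 7. After n steps: y(n) = y(0)·7ⁿ = 8·7ⁿ.

y(n) = 8·7ⁿ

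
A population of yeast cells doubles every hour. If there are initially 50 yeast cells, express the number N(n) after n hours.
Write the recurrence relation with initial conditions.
Each hour multiplies the count by 2, so the count after n hours depends only on the count after n-1 hours: N(n) = 2 × N(n-1). The starting count gives N(0) = 50.
Unrolling n times gives the closed form N(n) = 50 × 2ⁿ.

N(n) = 2 × N(n-1), N(0) = 50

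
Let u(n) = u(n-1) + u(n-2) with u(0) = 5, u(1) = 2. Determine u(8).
Computing the sequence terms:
5, 2, 7, 9, 16, 25, 41, 66, 107

107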